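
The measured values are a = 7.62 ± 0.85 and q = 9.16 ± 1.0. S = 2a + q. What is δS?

1.97

Each term contributes (cᵢ δxᵢ)² to (δS)²:
  (2·δa)² = 2.89;  (δq)² = 1.00
δS = √(3.89) = 1.97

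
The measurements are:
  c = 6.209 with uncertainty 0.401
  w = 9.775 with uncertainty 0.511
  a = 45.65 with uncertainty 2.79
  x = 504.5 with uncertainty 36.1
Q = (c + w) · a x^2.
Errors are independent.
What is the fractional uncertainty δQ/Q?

Let u = c + w = 15.98. δu = √(δc² + δw²) = √(0.161 + 0.261) = 0.650, so δu/u = 0.0406.
Q is then a monomial in u, a, x:
δQ/Q = √((δu/u)² + (1·δa/a)² + (2·δx/x)²) = √(0.00165 + 0.00374 + 0.0205) = 0.161

0.161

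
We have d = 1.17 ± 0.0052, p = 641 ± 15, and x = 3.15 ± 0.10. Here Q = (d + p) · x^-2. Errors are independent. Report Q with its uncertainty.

Let u = d + p = 642. δu = √(δd² + δp²) = √(2.7e-05 + 225) = 15.0, so δu/u = 0.0234.
Q is then a monomial in u, x:
δQ/Q = √((δu/u)² + (-2·δx/x)²) = √(0.000546 + 0.00403) = 0.0677
Q = 64.7, so δQ = 0.0677 × 64.7 = 4.38.

64.7 ± 4.38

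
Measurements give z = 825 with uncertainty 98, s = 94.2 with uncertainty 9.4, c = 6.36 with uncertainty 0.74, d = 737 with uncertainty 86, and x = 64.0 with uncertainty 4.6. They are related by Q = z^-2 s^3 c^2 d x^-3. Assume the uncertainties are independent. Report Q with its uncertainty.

Relative error in a monomial: (δQ/Q)² = Σ (nᵢ · δxᵢ/xᵢ)².
  (-2·δz/z)² = (-2×0.119)² = 0.0564;  (3·δs/s)² = (3×0.0998)² = 0.0896;  (2·δc/c)² = (2×0.116)² = 0.0542;  (1·δd/d)² = (1×0.117)² = 0.0136;  (-3·δx/x)² = (-3×0.0719)² = 0.0465
δQ/Q = √(0.260) = 0.510
Q = 0.140, so δQ = 0.510 × 0.140 = 0.0713.

0.140 ± 0.0713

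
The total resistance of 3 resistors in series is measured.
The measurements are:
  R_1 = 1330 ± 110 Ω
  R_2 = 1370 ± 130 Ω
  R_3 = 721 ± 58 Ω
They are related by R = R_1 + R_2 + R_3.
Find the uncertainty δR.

Sums and differences: (δR)² = Σ (cᵢ δxᵢ)².
  (δR_1)² = 12100;  (δR_2)² = 16900;  (δR_3)² = 3360
δR = √(32400) = 180 Ω

180 Ω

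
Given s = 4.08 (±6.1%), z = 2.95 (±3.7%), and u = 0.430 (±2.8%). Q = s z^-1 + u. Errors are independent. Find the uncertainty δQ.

0.0994

Let p = s·z^-1 = 1.38. δp/p = √((1·δs/s)² + (-1·δz/z)²) = √(0.00372 + 0.00137) = 0.0713, so δp = 0.0987.
Q = p + u: δQ = √(δp² + δu²) = √(0.00974 + 0.000145) = 0.0994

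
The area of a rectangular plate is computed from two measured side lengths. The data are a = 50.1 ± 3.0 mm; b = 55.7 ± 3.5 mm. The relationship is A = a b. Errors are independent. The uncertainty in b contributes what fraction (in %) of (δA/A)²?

(δA/A)² = (1·δa/a)² + (1·δb/b)²
  a term: (1×0.0599)² = 0.00359
  b term: (1×0.0628)² = 0.00395
Total = 0.00753. Share from b = 0.00395/0.00753 = 0.524.

52.4%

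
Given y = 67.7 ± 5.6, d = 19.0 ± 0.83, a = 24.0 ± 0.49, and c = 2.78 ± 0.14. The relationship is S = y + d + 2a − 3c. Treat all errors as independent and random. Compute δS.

S is a linear combination, so absolute uncertainties add in quadrature:
  (δy)² = 31.4;  (δd)² = 0.689;  (2·δa)² = 0.960;  (3·δc)² = 0.176
δS = √(33.2) = 5.76

5.76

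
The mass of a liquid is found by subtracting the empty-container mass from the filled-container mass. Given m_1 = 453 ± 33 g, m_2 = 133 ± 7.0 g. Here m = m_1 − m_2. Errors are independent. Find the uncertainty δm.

Absolute uncertainties add in quadrature for a linear combination:
  (δm_1)² = 1090;  (δm_2)² = 49.0
δm = √(1140) = 33.7 g

33.7 g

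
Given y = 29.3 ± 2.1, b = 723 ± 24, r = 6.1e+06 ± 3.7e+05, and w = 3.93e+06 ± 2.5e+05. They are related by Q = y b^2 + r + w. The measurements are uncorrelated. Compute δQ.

Let p = y·b^2 = 1.53e+07. δp/p = √((1·δy/y)² + (2·δb/b)²) = √(0.00514 + 0.00441) = 0.0977, so δp = 1.5e+06.
Q = p + r + w: δQ = √(δp² + δr² + δw²) = √(2.24e+12 + 1.37e+11 + 6.25e+10) = 1.56e+06

1.56e+06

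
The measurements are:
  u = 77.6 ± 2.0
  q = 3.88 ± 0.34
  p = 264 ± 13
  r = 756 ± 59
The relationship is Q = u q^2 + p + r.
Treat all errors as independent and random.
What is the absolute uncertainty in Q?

Let w = u·q^2 = 1170. δw/w = √((1·δu/u)² + (2·δq/q)²) = √(0.000664 + 0.0307) = 0.177, so δw = 207.
Q = w + p + r: δQ = √(δw² + δp² + δr²) = √(42800 + 169 + 3480) = 216

216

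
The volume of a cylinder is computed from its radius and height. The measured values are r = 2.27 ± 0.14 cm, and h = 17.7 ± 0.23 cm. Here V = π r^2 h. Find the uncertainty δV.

35.5 cm^3

V is a product of powers, so relative uncertainties combine in quadrature:
  (2·δr/r)² = (2×0.0617)² = 0.0152;  (1·δh/h)² = (1×0.0130)² = 0.000169
δV/V = √(0.0154) = 0.124
V = 287 cm^3, so δV = 0.124 × 287 = 35.5 cm^3.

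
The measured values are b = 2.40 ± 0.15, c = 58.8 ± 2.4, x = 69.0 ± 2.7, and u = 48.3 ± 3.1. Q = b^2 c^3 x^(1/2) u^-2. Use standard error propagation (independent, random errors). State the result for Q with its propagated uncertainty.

4170 ± 909

Each factor contributes (exponent × relative error)² to (δQ/Q)²:
  (2·δb/b)² = (2×0.0625)² = 0.0156;  (3·δc/c)² = (3×0.0408)² = 0.0150;  (½·δx/x)² = (0.5×0.0391)² = 0.000383;  (-2·δu/u)² = (-2×0.0642)² = 0.0165
δQ/Q = √(0.0475) = 0.218
Q = 4170, so δQ = 0.218 × 4170 = 909.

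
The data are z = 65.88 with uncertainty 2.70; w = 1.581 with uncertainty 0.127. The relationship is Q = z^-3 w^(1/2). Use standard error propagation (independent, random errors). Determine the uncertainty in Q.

5.69e-07

Q is a product of powers, so relative uncertainties combine in quadrature:
  (-3·δz/z)² = (-3×0.0410)² = 0.0151;  (½·δw/w)² = (0.5×0.0803)² = 0.00161
δQ/Q = √(0.0167) = 0.129
Q = 4.397e-06, so δQ = 0.129 × 4.397e-06 = 5.69e-07.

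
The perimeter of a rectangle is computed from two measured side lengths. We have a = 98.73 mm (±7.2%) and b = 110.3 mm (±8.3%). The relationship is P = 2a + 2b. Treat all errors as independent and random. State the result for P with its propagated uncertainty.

Sums and differences: (δP)² = Σ (cᵢ δxᵢ)².
  (2·δa)² = 202;  (2·δb)² = 335
δP = √(537) = 23.2 mm
P = 418.1 mm.

418.1 ± 23.2 mm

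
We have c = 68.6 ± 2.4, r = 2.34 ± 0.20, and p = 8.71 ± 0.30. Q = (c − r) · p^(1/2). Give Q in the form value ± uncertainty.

Let u = c − r = 66.3. δu = √(δc² + δr²) = √(5.76 + 0.0400) = 2.41, so δu/u = 0.0363.
Q is then a monomial in u, p:
δQ/Q = √((δu/u)² + (½·δp/p)²) = √(0.00132 + 0.000297) = 0.0402
Q = 196, so δQ = 0.0402 × 196 = 7.87.

196 ± 7.87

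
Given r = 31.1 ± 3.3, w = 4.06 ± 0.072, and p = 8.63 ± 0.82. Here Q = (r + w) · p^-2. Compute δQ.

Let u = r + w = 35.2. δu = √(δr² + δw²) = √(10.9 + 0.00518) = 3.30, so δu/u = 0.0939.
Q is then a monomial in u, p:
δQ/Q = √((δu/u)² + (-2·δp/p)²) = √(0.00881 + 0.0361) = 0.212
Q = 0.472, so δQ = 0.212 × 0.472 = 0.100.

0.100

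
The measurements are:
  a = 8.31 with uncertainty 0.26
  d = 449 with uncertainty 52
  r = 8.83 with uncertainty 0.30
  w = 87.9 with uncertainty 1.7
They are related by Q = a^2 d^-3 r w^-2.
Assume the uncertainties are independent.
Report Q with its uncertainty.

Relative error in a monomial: (δQ/Q)² = Σ (nᵢ · δxᵢ/xᵢ)².
  (2·δa/a)² = (2×0.0313)² = 0.00392;  (-3·δd/d)² = (-3×0.116)² = 0.121;  (1·δr/r)² = (1×0.0340)² = 0.00115;  (-2·δw/w)² = (-2×0.0193)² = 0.00150
δQ/Q = √(0.127) = 0.357
Q = 8.72e-10, so δQ = 0.357 × 8.72e-10 = 3.11e-10.

(8.72 ± 3.11) × 10^-10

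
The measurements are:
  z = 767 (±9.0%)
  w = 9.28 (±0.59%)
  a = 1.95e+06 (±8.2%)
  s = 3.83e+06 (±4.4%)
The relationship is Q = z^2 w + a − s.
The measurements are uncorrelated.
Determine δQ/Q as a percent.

28.2%

Let p = z^2·w = 5.46e+06. δp/p = √((2·δz/z)² + (1·δw/w)²) = √(0.0324 + 3.48e-05) = 0.180, so δp = 9.83e+05.
Q = p + a − s: δQ = √(δp² + δa² + δs²) = √(9.67e+11 + 2.56e+10 + 2.84e+10) = 1.01e+06
Q = 3.58e+06, so δQ/Q = 1.01e+06/3.58e+06 = 0.282.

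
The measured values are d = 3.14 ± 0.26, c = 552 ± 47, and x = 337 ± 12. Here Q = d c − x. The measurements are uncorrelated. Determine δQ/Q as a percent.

14.8%

Let p = d·c = 1730. δp/p = √((1·δd/d)² + (1·δc/c)²) = √(0.00686 + 0.00725) = 0.119, so δp = 206.
Q = p − x: δQ = √(δp² + δx²) = √(42400 + 144) = 206
Q = 1400, so δQ/Q = 206/1400 = 0.148.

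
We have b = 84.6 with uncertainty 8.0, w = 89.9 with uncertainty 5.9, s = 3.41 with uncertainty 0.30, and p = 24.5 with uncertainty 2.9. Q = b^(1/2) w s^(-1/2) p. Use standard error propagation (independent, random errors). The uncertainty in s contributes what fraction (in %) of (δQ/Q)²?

8.60%

(δQ/Q)² = (½·δb/b)² + (1·δw/w)² + (−½·δs/s)² + (1·δp/p)²
  b term: (0.5×0.0946)² = 0.00224
  w term: (1×0.0656)² = 0.00431
  s term: (-0.5×0.0880)² = 0.00193
  p term: (1×0.118)² = 0.0140
Total = 0.0225. Share from s = 0.00193/0.0225 = 0.0860.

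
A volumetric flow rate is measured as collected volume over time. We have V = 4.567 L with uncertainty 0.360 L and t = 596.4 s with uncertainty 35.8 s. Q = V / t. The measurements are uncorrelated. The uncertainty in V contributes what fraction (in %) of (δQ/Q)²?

(δQ/Q)² = (1·δV/V)² + (-1·δt/t)²
  V term: (1×0.0788)² = 0.00621
  t term: (-1×0.0600)² = 0.00360
Total = 0.00982. Share from V = 0.00621/0.00982 = 0.633.

63.3%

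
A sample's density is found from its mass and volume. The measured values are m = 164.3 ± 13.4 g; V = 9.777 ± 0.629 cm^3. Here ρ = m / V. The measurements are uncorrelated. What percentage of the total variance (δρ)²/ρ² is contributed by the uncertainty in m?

61.6%

(δρ/ρ)² = (1·δm/m)² + (-1·δV/V)²
  m term: (1×0.0816)² = 0.00665
  V term: (-1×0.0643)² = 0.00414
Total = 0.0108. Share from m = 0.00665/0.0108 = 0.616.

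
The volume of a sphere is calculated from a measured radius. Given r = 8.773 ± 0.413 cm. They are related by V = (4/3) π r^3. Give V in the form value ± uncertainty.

2828 ± 399 cm^3

V ∝ r^3, so δV/V = |3| · δr/r = 3 × 0.0471 = 0.141.
V = 2828 cm^3, so δV = 0.141 × 2828 = 399 cm^3.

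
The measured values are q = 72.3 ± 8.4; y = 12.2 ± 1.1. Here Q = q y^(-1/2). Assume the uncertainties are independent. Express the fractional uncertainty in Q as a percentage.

12.5%

Q is a product of powers, so relative uncertainties combine in quadrature:
  (1·δq/q)² = (1×0.116)² = 0.0135;  (−½·δy/y)² = (-0.5×0.0902)² = 0.00203
δQ/Q = √(0.0155) = 0.125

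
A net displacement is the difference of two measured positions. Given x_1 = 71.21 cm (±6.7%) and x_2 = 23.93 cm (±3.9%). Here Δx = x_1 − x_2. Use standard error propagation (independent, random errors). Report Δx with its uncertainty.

47.28 ± 4.86 cm

For a sum/difference, combine absolute errors in quadrature:
  (δx_1)² = 22.8;  (δx_2)² = 0.871
δΔx = √(23.6) = 4.86 cm
Δx = 47.28 cm.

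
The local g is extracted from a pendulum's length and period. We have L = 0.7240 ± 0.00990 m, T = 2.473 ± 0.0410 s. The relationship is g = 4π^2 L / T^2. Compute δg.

0.168 m/s^2

Products/powers → add relative errors in quadrature, weighted by exponent:
  (1·δL/L)² = (1×0.0137)² = 0.000187;  (-2·δT/T)² = (-2×0.0166)² = 0.00110
δg/g = √(0.00129) = 0.0359
g = 4.674 m/s^2, so δg = 0.0359 × 4.674 = 0.168 m/s^2.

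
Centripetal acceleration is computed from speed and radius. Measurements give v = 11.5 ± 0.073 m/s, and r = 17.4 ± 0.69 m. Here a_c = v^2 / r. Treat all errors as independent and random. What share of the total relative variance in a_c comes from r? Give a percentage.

(δa_c/a_c)² = (2·δv/v)² + (-1·δr/r)²
  v term: (2×0.00635)² = 0.000161
  r term: (-1×0.0397)² = 0.00157
Total = 0.00173. Share from r = 0.00157/0.00173 = 0.907.

90.7%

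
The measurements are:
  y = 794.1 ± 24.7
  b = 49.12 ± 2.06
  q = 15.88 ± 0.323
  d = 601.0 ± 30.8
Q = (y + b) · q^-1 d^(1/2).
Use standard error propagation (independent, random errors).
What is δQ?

Let u = y + b = 843.2. δu = √(δy² + δb²) = √(610 + 4.24) = 24.8, so δu/u = 0.0294.
Q is then a monomial in u, q, d:
δQ/Q = √((δu/u)² + (-1·δq/q)² + (½·δd/d)²) = √(0.000864 + 0.000414 + 0.000657) = 0.0440
Q = 1302, so δQ = 0.0440 × 1302 = 57.3.

57.3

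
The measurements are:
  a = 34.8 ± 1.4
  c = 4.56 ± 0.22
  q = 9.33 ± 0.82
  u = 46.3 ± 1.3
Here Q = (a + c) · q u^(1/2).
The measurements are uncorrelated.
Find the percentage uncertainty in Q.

9.60%

Let w = a + c = 39.4. δw = √(δa² + δc²) = √(1.96 + 0.0484) = 1.42, so δw/w = 0.0360.
Q is then a monomial in w, q, u:
δQ/Q = √((δw/w)² + (1·δq/q)² + (½·δu/u)²) = √(0.00130 + 0.00772 + 0.000197) = 0.0960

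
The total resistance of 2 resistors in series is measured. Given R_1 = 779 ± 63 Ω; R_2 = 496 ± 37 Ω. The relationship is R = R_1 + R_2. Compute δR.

Absolute uncertainties add in quadrature for a linear combination:
  (δR_1)² = 3970;  (δR_2)² = 1370
δR = √(5340) = 73.1 Ω

73.1 Ω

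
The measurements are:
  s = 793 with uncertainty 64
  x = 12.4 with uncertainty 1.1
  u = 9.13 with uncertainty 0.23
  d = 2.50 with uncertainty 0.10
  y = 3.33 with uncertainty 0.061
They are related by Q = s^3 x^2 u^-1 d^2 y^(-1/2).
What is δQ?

For a monomial Q ∝ s^3, x^2, u^-1, d^2, y^(-1/2), fractional errors add in quadrature:
  (3·δs/s)² = (3×0.0807)² = 0.0586;  (2·δx/x)² = (2×0.0887)² = 0.0315;  (-1·δu/u)² = (-1×0.0252)² = 0.000635;  (2·δd/d)² = (2×0.0400)² = 0.00640;  (−½·δy/y)² = (-0.5×0.0183)² = 8.39e-05
δQ/Q = √(0.0972) = 0.312
Q = 2.88e+10, so δQ = 0.312 × 2.88e+10 = 8.97e+09.

8.97e+09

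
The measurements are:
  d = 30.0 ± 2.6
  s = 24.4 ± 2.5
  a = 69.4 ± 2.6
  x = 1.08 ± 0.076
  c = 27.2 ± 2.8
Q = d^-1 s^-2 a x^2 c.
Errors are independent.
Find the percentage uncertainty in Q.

28.5%

Products/powers → add relative errors in quadrature, weighted by exponent:
  (-1·δd/d)² = (-1×0.0867)² = 0.00751;  (-2·δs/s)² = (-2×0.102)² = 0.0420;  (1·δa/a)² = (1×0.0375)² = 0.00140;  (2·δx/x)² = (2×0.0704)² = 0.0198;  (1·δc/c)² = (1×0.103)² = 0.0106
δQ/Q = √(0.0813) = 0.285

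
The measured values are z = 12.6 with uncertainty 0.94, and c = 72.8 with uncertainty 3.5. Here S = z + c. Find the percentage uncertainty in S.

S is a linear combination, so absolute uncertainties add in quadrature:
  (δz)² = 0.884;  (δc)² = 12.2
δS = √(13.1) = 3.62
S = 85.4, so δS/S = 3.62/85.4 = 0.0424.

4.24%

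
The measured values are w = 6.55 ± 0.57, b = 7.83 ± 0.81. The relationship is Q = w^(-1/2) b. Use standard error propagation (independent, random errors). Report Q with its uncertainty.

3.06 ± 0.343

Products/powers → add relative errors in quadrature, weighted by exponent:
  (−½·δw/w)² = (-0.5×0.0870)² = 0.00189;  (1·δb/b)² = (1×0.103)² = 0.0107
δQ/Q = √(0.0126) = 0.112
Q = 3.06, so δQ = 0.112 × 3.06 = 0.343.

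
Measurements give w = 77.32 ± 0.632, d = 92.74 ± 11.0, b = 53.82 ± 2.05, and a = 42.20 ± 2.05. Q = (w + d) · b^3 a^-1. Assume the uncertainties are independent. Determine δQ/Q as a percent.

14.0%

Let u = w + d = 170.1. δu = √(δw² + δd²) = √(0.399 + 121) = 11.0, so δu/u = 0.0648.
Q is then a monomial in u, b, a:
δQ/Q = √((δu/u)² + (3·δb/b)² + (-1·δa/a)²) = √(0.00420 + 0.0131 + 0.00236) = 0.140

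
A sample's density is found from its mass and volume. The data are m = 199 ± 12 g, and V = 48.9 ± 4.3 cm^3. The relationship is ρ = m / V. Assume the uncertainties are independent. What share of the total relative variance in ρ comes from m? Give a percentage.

32.0%

(δρ/ρ)² = (1·δm/m)² + (-1·δV/V)²
  m term: (1×0.0603)² = 0.00364
  V term: (-1×0.0879)² = 0.00773
Total = 0.0114. Share from m = 0.00364/0.0114 = 0.320.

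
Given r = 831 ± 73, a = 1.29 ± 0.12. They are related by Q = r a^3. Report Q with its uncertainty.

Each factor contributes (exponent × relative error)² to (δQ/Q)²:
  (1·δr/r)² = (1×0.0878)² = 0.00772;  (3·δa/a)² = (3×0.0930)² = 0.0779
δQ/Q = √(0.0856) = 0.293
Q = 1780, so δQ = 0.293 × 1780 = 522.

1780 ± 522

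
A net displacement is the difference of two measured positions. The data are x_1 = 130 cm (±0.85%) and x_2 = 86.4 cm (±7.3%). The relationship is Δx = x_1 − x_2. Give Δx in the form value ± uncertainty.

43.6 ± 6.40 cm

Each term contributes (cᵢ δxᵢ)² to (δΔx)²:
  (δx_1)² = 1.22;  (δx_2)² = 39.8
δΔx = √(41.0) = 6.40 cm
Δx = 43.6 cm.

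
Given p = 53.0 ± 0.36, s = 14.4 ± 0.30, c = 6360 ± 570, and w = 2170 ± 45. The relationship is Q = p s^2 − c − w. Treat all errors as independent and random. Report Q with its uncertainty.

Let h = p·s^2 = 11000. δh/h = √((1·δp/p)² + (2·δs/s)²) = √(4.61e-05 + 0.00174) = 0.0422, so δh = 464.
Q = h − c − w: δQ = √(δh² + δc² + δw²) = √(2.15e+05 + 3.25e+05 + 2020) = 736
Q = 2460.

2460 ± 736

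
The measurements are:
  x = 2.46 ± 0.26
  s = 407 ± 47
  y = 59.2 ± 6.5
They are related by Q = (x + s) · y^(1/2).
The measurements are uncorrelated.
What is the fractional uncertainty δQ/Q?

Let u = x + s = 409. δu = √(δx² + δs²) = √(0.0676 + 2210) = 47.0, so δu/u = 0.115.
Q is then a monomial in u, y:
δQ/Q = √((δu/u)² + (½·δy/y)²) = √(0.0132 + 0.00301) = 0.127

0.127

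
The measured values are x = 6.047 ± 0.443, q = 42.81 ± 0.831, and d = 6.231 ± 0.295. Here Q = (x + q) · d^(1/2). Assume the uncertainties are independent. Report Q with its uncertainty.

122.0 ± 3.72

Let u = x + q = 48.86. δu = √(δx² + δq²) = √(0.196 + 0.691) = 0.942, so δu/u = 0.0193.
Q is then a monomial in u, d:
δQ/Q = √((δu/u)² + (½·δd/d)²) = √(0.000372 + 0.000560) = 0.0305
Q = 122.0, so δQ = 0.0305 × 122.0 = 3.72.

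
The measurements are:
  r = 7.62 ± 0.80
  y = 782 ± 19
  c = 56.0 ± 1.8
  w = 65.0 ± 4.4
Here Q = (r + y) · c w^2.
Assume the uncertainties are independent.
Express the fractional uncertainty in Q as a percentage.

14.1%

Let u = r + y = 790. δu = √(δr² + δy²) = √(0.640 + 361) = 19.0, so δu/u = 0.0241.
Q is then a monomial in u, c, w:
δQ/Q = √((δu/u)² + (1·δc/c)² + (2·δw/w)²) = √(0.000580 + 0.00103 + 0.0183) = 0.141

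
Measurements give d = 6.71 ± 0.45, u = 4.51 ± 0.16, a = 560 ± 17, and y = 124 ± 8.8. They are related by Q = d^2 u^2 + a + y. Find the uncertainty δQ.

140

Let p = d^2·u^2 = 916. δp/p = √((2·δd/d)² + (2·δu/u)²) = √(0.0180 + 0.00503) = 0.152, so δp = 139.
Q = p + a + y: δQ = √(δp² + δa² + δy²) = √(19300 + 289 + 77.4) = 140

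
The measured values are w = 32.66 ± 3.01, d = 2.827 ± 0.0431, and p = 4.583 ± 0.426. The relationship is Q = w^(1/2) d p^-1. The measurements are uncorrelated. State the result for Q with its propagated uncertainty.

3.525 ± 0.370

Since Q is a product/quotient, work with relative uncertainties:
  (½·δw/w)² = (0.5×0.0922)² = 0.00212;  (1·δd/d)² = (1×0.0152)² = 0.000232;  (-1·δp/p)² = (-1×0.0930)² = 0.00864
δQ/Q = √(0.0110) = 0.105
Q = 3.525, so δQ = 0.105 × 3.525 = 0.370.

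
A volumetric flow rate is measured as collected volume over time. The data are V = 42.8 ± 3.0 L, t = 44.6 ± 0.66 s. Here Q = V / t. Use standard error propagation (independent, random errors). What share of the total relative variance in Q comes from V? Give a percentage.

95.7%

(δQ/Q)² = (1·δV/V)² + (-1·δt/t)²
  V term: (1×0.0701)² = 0.00491
  t term: (-1×0.0148)² = 0.000219
Total = 0.00513. Share from V = 0.00491/0.00513 = 0.957.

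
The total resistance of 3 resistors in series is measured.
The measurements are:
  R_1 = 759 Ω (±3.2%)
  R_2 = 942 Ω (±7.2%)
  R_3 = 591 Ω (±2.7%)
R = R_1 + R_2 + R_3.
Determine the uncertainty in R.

73.8 Ω

Absolute uncertainties add in quadrature for a linear combination:
  (δR_1)² = 590;  (δR_2)² = 4600;  (δR_3)² = 255
δR = √(5440) = 73.8 Ω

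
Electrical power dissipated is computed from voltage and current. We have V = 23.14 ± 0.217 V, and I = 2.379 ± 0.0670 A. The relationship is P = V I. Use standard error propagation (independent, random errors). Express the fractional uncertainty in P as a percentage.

P is a product of powers, so relative uncertainties combine in quadrature:
  (1·δV/V)² = (1×0.00938)² = 8.79e-05;  (1·δI/I)² = (1×0.0282)² = 0.000793
δP/P = √(0.000881) = 0.0297

2.97%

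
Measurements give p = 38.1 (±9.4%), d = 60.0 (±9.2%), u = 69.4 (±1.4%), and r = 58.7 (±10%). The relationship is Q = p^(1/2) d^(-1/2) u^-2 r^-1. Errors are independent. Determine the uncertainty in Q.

Products/powers → add relative errors in quadrature, weighted by exponent:
  (½·δp/p)² = (0.5×0.0940)² = 0.00221;  (−½·δd/d)² = (-0.5×0.0920)² = 0.00212;  (-2·δu/u)² = (-2×0.0140)² = 0.000784;  (-1·δr/r)² = (-1×0.100)² = 0.0100
δQ/Q = √(0.0151) = 0.123
Q = 2.82e-06, so δQ = 0.123 × 2.82e-06 = 3.46e-07.

3.46e-07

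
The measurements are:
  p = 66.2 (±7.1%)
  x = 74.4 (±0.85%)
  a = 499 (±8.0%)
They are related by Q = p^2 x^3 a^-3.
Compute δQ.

Relative error in a monomial: (δQ/Q)² = Σ (nᵢ · δxᵢ/xᵢ)².
  (2·δp/p)² = (2×0.0710)² = 0.0202;  (3·δx/x)² = (3×0.00850)² = 0.000650;  (-3·δa/a)² = (-3×0.0800)² = 0.0576
δQ/Q = √(0.0784) = 0.280
Q = 14.5, so δQ = 0.280 × 14.5 = 4.07.

4.07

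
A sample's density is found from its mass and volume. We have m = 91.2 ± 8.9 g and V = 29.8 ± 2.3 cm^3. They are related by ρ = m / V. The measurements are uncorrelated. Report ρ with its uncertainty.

Products/powers → add relative errors in quadrature, weighted by exponent:
  (1·δm/m)² = (1×0.0976)² = 0.00952;  (-1·δV/V)² = (-1×0.0772)² = 0.00596
δρ/ρ = √(0.0155) = 0.124
ρ = 3.06 g/cm^3, so δρ = 0.124 × 3.06 = 0.381 g/cm^3.

3.06 ± 0.381 g/cm^3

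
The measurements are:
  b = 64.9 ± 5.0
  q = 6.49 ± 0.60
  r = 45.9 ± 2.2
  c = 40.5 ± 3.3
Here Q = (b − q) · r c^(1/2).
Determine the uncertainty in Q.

Let u = b − q = 58.4. δu = √(δb² + δq²) = √(25.0 + 0.360) = 5.04, so δu/u = 0.0862.
Q is then a monomial in u, r, c:
δQ/Q = √((δu/u)² + (1·δr/r)² + (½·δc/c)²) = √(0.00743 + 0.00230 + 0.00166) = 0.107
Q = 17100, so δQ = 0.107 × 17100 = 1820.

1820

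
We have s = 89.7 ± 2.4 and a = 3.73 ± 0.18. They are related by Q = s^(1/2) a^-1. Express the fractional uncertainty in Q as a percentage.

Each factor contributes (exponent × relative error)² to (δQ/Q)²:
  (½·δs/s)² = (0.5×0.0268)² = 0.000179;  (-1·δa/a)² = (-1×0.0483)² = 0.00233
δQ/Q = √(0.00251) = 0.0501

5.01%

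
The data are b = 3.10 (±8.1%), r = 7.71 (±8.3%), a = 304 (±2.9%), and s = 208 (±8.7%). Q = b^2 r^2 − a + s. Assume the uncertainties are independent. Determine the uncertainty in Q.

Let p = b^2·r^2 = 571. δp/p = √((2·δb/b)² + (2·δr/r)²) = √(0.0262 + 0.0276) = 0.232, so δp = 133.
Q = p − a + s: δQ = √(δp² + δa² + δs²) = √(17600 + 77.7 + 327) = 134

134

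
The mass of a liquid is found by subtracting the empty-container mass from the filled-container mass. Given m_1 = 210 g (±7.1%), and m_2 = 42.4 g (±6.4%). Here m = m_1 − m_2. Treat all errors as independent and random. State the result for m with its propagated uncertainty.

168 ± 15.2 g

For a sum/difference, combine absolute errors in quadrature:
  (δm_1)² = 222;  (δm_2)² = 7.36
δm = √(230) = 15.2 g
m = 168 g.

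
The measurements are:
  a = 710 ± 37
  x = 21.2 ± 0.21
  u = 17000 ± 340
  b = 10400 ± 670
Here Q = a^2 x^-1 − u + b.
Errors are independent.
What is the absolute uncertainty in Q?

Let p = a^2·x^-1 = 23800. δp/p = √((2·δa/a)² + (-1·δx/x)²) = √(0.0109 + 9.81e-05) = 0.105, so δp = 2490.
Q = p − u + b: δQ = √(δp² + δu² + δb²) = √(6.2e+06 + 1.16e+05 + 4.49e+05) = 2600

2600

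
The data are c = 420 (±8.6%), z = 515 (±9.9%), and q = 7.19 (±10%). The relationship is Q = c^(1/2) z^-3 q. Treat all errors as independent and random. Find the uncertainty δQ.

Q is a product of powers, so relative uncertainties combine in quadrature:
  (½·δc/c)² = (0.5×0.0860)² = 0.00185;  (-3·δz/z)² = (-3×0.0990)² = 0.0882;  (1·δq/q)² = (1×0.100)² = 0.0100
δQ/Q = √(0.100) = 0.316
Q = 1.08e-06, so δQ = 0.316 × 1.08e-06 = 3.41e-07.

3.41e-07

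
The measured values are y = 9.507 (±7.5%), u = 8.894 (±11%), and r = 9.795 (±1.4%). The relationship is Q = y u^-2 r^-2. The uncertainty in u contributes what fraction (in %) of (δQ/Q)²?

88.3%

(δQ/Q)² = (1·δy/y)² + (-2·δu/u)² + (-2·δr/r)²
  y term: (1×0.0750)² = 0.00562
  u term: (-2×0.110)² = 0.0484
  r term: (-2×0.0140)² = 0.000784
Total = 0.0548. Share from u = 0.0484/0.0548 = 0.883.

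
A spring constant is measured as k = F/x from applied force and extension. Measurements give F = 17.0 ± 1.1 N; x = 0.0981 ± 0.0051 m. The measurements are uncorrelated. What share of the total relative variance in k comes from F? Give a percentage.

(δk/k)² = (1·δF/F)² + (-1·δx/x)²
  F term: (1×0.0647)² = 0.00419
  x term: (-1×0.0520)² = 0.00270
Total = 0.00689. Share from F = 0.00419/0.00689 = 0.608.

60.8%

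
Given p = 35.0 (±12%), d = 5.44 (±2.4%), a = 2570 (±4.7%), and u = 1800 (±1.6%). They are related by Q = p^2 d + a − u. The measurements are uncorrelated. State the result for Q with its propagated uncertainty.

7430 ± 1610

Let w = p^2·d = 6660. δw/w = √((2·δp/p)² + (1·δd/d)²) = √(0.0576 + 0.000576) = 0.241, so δw = 1610.
Q = w + a − u: δQ = √(δw² + δa² + δu²) = √(2.58e+06 + 14600 + 829) = 1610
Q = 7430.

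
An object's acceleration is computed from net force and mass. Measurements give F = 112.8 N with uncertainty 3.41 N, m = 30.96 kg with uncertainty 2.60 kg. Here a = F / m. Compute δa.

0.325 m/s^2

Since a is a product/quotient, work with relative uncertainties:
  (1·δF/F)² = (1×0.0302)² = 0.000914;  (-1·δm/m)² = (-1×0.0840)² = 0.00705
δa/a = √(0.00797) = 0.0893
a = 3.643 m/s^2, so δa = 0.0893 × 3.643 = 0.325 m/s^2.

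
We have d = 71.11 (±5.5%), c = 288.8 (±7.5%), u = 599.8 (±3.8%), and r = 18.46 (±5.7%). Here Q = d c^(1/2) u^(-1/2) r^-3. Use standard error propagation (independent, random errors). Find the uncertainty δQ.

0.00145

Q is a product of powers, so relative uncertainties combine in quadrature:
  (1·δd/d)² = (1×0.0550)² = 0.00302;  (½·δc/c)² = (0.5×0.0750)² = 0.00141;  (−½·δu/u)² = (-0.5×0.0380)² = 0.000361;  (-3·δr/r)² = (-3×0.0570)² = 0.0292
δQ/Q = √(0.0340) = 0.184
Q = 0.007844, so δQ = 0.184 × 0.007844 = 0.00145.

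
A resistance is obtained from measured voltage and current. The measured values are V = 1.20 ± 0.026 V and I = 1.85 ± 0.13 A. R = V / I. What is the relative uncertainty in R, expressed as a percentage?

Products/powers → add relative errors in quadrature, weighted by exponent:
  (1·δV/V)² = (1×0.0217)² = 0.000469;  (-1·δI/I)² = (-1×0.0703)² = 0.00494
δR/R = √(0.00541) = 0.0735

7.35%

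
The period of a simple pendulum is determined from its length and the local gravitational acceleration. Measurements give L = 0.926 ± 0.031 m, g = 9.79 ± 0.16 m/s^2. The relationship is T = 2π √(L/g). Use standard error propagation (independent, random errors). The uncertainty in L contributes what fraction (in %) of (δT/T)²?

80.8%

(δT/T)² = (½·δL/L)² + (−½·δg/g)²
  L term: (0.5×0.0335)² = 0.000280
  g term: (-0.5×0.0163)² = 6.68e-05
Total = 0.000347. Share from L = 0.000280/0.000347 = 0.808.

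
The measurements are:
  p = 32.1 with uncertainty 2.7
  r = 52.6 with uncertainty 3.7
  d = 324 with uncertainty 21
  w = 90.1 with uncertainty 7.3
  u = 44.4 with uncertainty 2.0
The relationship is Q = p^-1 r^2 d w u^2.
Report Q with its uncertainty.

(4.96 ± 1.06) × 10^9

Q is a product of powers, so relative uncertainties combine in quadrature:
  (-1·δp/p)² = (-1×0.0841)² = 0.00707;  (2·δr/r)² = (2×0.0703)² = 0.0198;  (1·δd/d)² = (1×0.0648)² = 0.00420;  (1·δw/w)² = (1×0.0810)² = 0.00656;  (2·δu/u)² = (2×0.0450)² = 0.00812
δQ/Q = √(0.0457) = 0.214
Q = 4.96e+09, so δQ = 0.214 × 4.96e+09 = 1.06e+09.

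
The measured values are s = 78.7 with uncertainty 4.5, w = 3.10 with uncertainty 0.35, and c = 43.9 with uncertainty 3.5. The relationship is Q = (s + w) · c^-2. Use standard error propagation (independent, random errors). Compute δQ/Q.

0.169

Let u = s + w = 81.8. δu = √(δs² + δw²) = √(20.2 + 0.122) = 4.51, so δu/u = 0.0552.
Q is then a monomial in u, c:
δQ/Q = √((δu/u)² + (-2·δc/c)²) = √(0.00304 + 0.0254) = 0.169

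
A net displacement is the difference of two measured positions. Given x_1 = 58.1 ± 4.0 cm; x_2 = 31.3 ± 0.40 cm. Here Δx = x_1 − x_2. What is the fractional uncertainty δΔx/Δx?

0.150

Each term contributes (cᵢ δxᵢ)² to (δΔx)²:
  (δx_1)² = 16.0;  (δx_2)² = 0.160
δΔx = √(16.2) = 4.02 cm
Δx = 26.8 cm, so δΔx/Δx = 4.02/26.8 = 0.150.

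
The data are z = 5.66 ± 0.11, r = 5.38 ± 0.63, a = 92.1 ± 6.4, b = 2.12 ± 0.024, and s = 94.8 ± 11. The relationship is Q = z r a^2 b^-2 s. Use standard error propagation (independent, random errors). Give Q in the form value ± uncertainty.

(5.45 ± 1.19) × 10^6

Q is a product of powers, so relative uncertainties combine in quadrature:
  (1·δz/z)² = (1×0.0194)² = 0.000378;  (1·δr/r)² = (1×0.117)² = 0.0137;  (2·δa/a)² = (2×0.0695)² = 0.0193;  (-2·δb/b)² = (-2×0.0113)² = 0.000513;  (1·δs/s)² = (1×0.116)² = 0.0135
δQ/Q = √(0.0474) = 0.218
Q = 5.45e+06, so δQ = 0.218 × 5.45e+06 = 1.19e+06.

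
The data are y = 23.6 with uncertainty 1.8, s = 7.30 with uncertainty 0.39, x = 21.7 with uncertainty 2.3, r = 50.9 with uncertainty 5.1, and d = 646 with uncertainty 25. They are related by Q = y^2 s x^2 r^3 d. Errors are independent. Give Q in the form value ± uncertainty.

For a monomial Q ∝ y^2, s, x^2, r^3, d, fractional errors add in quadrature:
  (2·δy/y)² = (2×0.0763)² = 0.0233;  (1·δs/s)² = (1×0.0534)² = 0.00285;  (2·δx/x)² = (2×0.106)² = 0.0449;  (3·δr/r)² = (3×0.100)² = 0.0904;  (1·δd/d)² = (1×0.0387)² = 0.00150
δQ/Q = √(0.163) = 0.404
Q = 1.63e+14, so δQ = 0.404 × 1.63e+14 = 6.58e+13.

(1.63 ± 0.658) × 10^14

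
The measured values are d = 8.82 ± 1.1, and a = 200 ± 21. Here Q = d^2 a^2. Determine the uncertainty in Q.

1.01e+06

Q is a product of powers, so relative uncertainties combine in quadrature:
  (2·δd/d)² = (2×0.125)² = 0.0622;  (2·δa/a)² = (2×0.105)² = 0.0441
δQ/Q = √(0.106) = 0.326
Q = 3.11e+06, so δQ = 0.326 × 3.11e+06 = 1.01e+06.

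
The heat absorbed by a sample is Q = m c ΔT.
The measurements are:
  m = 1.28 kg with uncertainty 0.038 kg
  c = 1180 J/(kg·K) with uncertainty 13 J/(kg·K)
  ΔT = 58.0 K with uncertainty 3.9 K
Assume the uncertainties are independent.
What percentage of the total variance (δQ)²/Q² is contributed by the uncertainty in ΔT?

(δQ/Q)² = (1·δm/m)² + (1·δc/c)² + (1·δΔT/ΔT)²
  m term: (1×0.0297)² = 0.000881
  c term: (1×0.0110)² = 0.000121
  ΔT term: (1×0.0672)² = 0.00452
Total = 0.00552. Share from ΔT = 0.00452/0.00552 = 0.818.

81.8%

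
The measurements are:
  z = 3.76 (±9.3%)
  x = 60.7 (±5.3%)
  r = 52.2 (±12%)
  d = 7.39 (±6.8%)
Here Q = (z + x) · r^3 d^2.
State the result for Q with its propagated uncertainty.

(5.01 ± 1.94) × 10^8

Let u = z + x = 64.5. δu = √(δz² + δx²) = √(0.122 + 10.3) = 3.24, so δu/u = 0.0502.
Q is then a monomial in u, r, d:
δQ/Q = √((δu/u)² + (3·δr/r)² + (2·δd/d)²) = √(0.00252 + 0.130 + 0.0185) = 0.388
Q = 5.01e+08, so δQ = 0.388 × 5.01e+08 = 1.94e+08.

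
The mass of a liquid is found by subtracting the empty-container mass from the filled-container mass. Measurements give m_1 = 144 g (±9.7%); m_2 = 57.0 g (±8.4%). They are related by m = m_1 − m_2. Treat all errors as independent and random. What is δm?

Sums and differences: (δm)² = Σ (cᵢ δxᵢ)².
  (δm_1)² = 195;  (δm_2)² = 22.9
δm = √(218) = 14.8 g

14.8 g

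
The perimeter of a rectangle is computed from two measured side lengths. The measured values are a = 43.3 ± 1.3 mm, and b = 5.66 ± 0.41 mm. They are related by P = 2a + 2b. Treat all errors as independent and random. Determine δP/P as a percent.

Absolute uncertainties add in quadrature for a linear combination:
  (2·δa)² = 6.76;  (2·δb)² = 0.672
δP = √(7.43) = 2.73 mm
P = 97.9 mm, so δP/P = 2.73/97.9 = 0.0278.

2.78%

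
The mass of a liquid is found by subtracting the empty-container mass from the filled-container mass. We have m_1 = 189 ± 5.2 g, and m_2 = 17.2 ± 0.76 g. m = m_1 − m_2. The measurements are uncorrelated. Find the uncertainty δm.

m is a linear combination, so absolute uncertainties add in quadrature:
  (δm_1)² = 27.0;  (δm_2)² = 0.578
δm = √(27.6) = 5.26 g

5.26 g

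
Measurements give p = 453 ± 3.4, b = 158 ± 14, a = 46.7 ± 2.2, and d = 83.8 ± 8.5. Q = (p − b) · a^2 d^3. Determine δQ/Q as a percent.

32.2%

Let u = p − b = 295. δu = √(δp² + δb²) = √(11.6 + 196) = 14.4, so δu/u = 0.0488.
Q is then a monomial in u, a, d:
δQ/Q = √((δu/u)² + (2·δa/a)² + (3·δd/d)²) = √(0.00239 + 0.00888 + 0.0926) = 0.322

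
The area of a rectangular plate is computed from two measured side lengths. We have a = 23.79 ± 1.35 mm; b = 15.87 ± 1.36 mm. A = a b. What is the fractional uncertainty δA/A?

0.103

For a monomial A ∝ a, b, fractional errors add in quadrature:
  (1·δa/a)² = (1×0.0567)² = 0.00322;  (1·δb/b)² = (1×0.0857)² = 0.00734
δA/A = √(0.0106) = 0.103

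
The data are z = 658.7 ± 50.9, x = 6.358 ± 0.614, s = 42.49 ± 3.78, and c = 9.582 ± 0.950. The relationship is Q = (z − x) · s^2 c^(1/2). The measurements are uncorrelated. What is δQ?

Let u = z − x = 652.3. δu = √(δz² + δx²) = √(2590 + 0.377) = 50.9, so δu/u = 0.0780.
Q is then a monomial in u, s, c:
δQ/Q = √((δu/u)² + (2·δs/s)² + (½·δc/c)²) = √(0.00609 + 0.0317 + 0.00246) = 0.201
Q = 3.646e+06, so δQ = 0.201 × 3.646e+06 = 7.31e+05.

7.31e+05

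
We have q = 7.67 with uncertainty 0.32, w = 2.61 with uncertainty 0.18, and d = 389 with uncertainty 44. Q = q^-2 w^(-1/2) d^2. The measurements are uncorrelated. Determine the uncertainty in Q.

Each factor contributes (exponent × relative error)² to (δQ/Q)²:
  (-2·δq/q)² = (-2×0.0417)² = 0.00696;  (−½·δw/w)² = (-0.5×0.0690)² = 0.00119;  (2·δd/d)² = (2×0.113)² = 0.0512
δQ/Q = √(0.0593) = 0.244
Q = 1590, so δQ = 0.244 × 1590 = 388.

388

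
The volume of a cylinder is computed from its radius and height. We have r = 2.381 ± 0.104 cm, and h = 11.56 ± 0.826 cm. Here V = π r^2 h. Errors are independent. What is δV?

23.2 cm^3

Relative error in a monomial: (δV/V)² = Σ (nᵢ · δxᵢ/xᵢ)².
  (2·δr/r)² = (2×0.0437)² = 0.00763;  (1·δh/h)² = (1×0.0715)² = 0.00511
δV/V = √(0.0127) = 0.113
V = 205.9 cm^3, so δV = 0.113 × 205.9 = 23.2 cm^3.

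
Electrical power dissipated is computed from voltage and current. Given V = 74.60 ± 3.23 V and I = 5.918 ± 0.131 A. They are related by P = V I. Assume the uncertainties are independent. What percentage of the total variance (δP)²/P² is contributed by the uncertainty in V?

(δP/P)² = (1·δV/V)² + (1·δI/I)²
  V term: (1×0.0433)² = 0.00187
  I term: (1×0.0221)² = 0.000490
Total = 0.00236. Share from V = 0.00187/0.00236 = 0.793.

79.3%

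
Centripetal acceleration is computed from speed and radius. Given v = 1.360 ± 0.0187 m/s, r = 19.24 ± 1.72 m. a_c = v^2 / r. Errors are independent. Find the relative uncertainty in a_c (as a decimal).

Each factor contributes (exponent × relative error)² to (δa_c/a_c)²:
  (2·δv/v)² = (2×0.0138)² = 0.000756;  (-1·δr/r)² = (-1×0.0894)² = 0.00799
δa_c/a_c = √(0.00875) = 0.0935

0.0935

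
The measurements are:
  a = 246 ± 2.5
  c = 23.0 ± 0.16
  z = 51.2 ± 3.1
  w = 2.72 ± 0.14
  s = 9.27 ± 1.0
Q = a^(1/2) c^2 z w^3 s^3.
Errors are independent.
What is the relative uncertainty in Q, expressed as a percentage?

36.4%

For a monomial Q ∝ a^(1/2), c^2, z, w^3, s^3, fractional errors add in quadrature:
  (½·δa/a)² = (0.5×0.0102)² = 2.58e-05;  (2·δc/c)² = (2×0.00696)² = 0.000194;  (1·δz/z)² = (1×0.0605)² = 0.00367;  (3·δw/w)² = (3×0.0515)² = 0.0238;  (3·δs/s)² = (3×0.108)² = 0.105
δQ/Q = √(0.132) = 0.364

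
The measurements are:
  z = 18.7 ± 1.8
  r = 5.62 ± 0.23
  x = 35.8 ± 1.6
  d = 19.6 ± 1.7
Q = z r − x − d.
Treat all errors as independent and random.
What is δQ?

11.2

Let p = z·r = 105. δp/p = √((1·δz/z)² + (1·δr/r)²) = √(0.00927 + 0.00167) = 0.105, so δp = 11.0.
Q = p − x − d: δQ = √(δp² + δx² + δd²) = √(121 + 2.56 + 2.89) = 11.2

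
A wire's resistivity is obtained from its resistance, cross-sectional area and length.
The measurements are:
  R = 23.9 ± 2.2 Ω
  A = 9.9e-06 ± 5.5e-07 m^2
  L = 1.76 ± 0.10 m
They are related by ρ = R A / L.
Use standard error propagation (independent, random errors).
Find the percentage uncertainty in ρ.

Each factor contributes (exponent × relative error)² to (δρ/ρ)²:
  (1·δR/R)² = (1×0.0921)² = 0.00847;  (1·δA/A)² = (1×0.0556)² = 0.00309;  (-1·δL/L)² = (-1×0.0568)² = 0.00323
δρ/ρ = √(0.0148) = 0.122

12.2%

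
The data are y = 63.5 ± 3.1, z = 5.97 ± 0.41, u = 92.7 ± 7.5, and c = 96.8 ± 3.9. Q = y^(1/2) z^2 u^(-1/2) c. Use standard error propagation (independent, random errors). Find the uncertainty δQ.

430

Since Q is a product/quotient, work with relative uncertainties:
  (½·δy/y)² = (0.5×0.0488)² = 0.000596;  (2·δz/z)² = (2×0.0687)² = 0.0189;  (−½·δu/u)² = (-0.5×0.0809)² = 0.00164;  (1·δc/c)² = (1×0.0403)² = 0.00162
δQ/Q = √(0.0227) = 0.151
Q = 2860, so δQ = 0.151 × 2860 = 430.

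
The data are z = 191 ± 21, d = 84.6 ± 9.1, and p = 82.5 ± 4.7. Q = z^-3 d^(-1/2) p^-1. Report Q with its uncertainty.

Relative error in a monomial: (δQ/Q)² = Σ (nᵢ · δxᵢ/xᵢ)².
  (-3·δz/z)² = (-3×0.110)² = 0.109;  (−½·δd/d)² = (-0.5×0.108)² = 0.00289;  (-1·δp/p)² = (-1×0.0570)² = 0.00325
δQ/Q = √(0.115) = 0.339
Q = 1.89e-10, so δQ = 0.339 × 1.89e-10 = 6.41e-11.

(1.89 ± 0.641) × 10^-10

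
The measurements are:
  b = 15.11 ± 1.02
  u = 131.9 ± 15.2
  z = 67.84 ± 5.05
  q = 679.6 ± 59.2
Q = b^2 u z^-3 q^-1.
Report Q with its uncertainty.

(1.419 ± 0.423) × 10^-4

Since Q is a product/quotient, work with relative uncertainties:
  (2·δb/b)² = (2×0.0675)² = 0.0182;  (1·δu/u)² = (1×0.115)² = 0.0133;  (-3·δz/z)² = (-3×0.0744)² = 0.0499;  (-1·δq/q)² = (-1×0.0871)² = 0.00759
δQ/Q = √(0.0890) = 0.298
Q = 0.0001419, so δQ = 0.298 × 0.0001419 = 4.23e-05.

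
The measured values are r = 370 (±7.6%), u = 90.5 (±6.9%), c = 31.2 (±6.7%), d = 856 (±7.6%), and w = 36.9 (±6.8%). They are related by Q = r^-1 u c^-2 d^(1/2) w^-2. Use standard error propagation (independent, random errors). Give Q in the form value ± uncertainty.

Each factor contributes (exponent × relative error)² to (δQ/Q)²:
  (-1·δr/r)² = (-1×0.0760)² = 0.00578;  (1·δu/u)² = (1×0.0690)² = 0.00476;  (-2·δc/c)² = (-2×0.0670)² = 0.0180;  (½·δd/d)² = (0.5×0.0760)² = 0.00144;  (-2·δw/w)² = (-2×0.0680)² = 0.0185
δQ/Q = √(0.0484) = 0.220
Q = 5.4e-06, so δQ = 0.220 × 5.4e-06 = 1.19e-06.

(5.40 ± 1.19) × 10^-6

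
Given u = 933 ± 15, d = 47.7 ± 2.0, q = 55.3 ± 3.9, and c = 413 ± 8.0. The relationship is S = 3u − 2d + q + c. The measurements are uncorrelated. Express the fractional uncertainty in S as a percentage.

Sums and differences: (δS)² = Σ (cᵢ δxᵢ)².
  (3·δu)² = 2020;  (2·δd)² = 16.0;  (δq)² = 15.2;  (δc)² = 64.0
δS = √(2120) = 46.0
S = 3170, so δS/S = 46.0/3170 = 0.0145.

1.45%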